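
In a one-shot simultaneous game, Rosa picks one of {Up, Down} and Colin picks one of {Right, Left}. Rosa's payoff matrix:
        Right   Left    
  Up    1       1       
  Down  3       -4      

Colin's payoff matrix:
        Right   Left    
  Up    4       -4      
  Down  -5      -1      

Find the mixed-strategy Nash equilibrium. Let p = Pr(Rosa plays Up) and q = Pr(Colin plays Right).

p = 1/3, q = 5/7

For Colin to be willing to mix, Colin must be indifferent between Right and Left, which pins down Rosa's mix.
  Colin's expected payoff from Right: p·4 + (1−p)·(-5) = 9p - 5
  Colin's expected payoff from Left: p·(-4) + (1−p)·(-1) = -3p - 1
  9p - 5 = -3p - 1  ⇒  12p = 4  ⇒  p = 1/3.
Set Rosa's expected payoff from Up equal to that from Down:
  Rosa's expected payoff from Up: q·1 + (1−q)·1 = 1
  Rosa's expected payoff from Down: q·3 + (1−q)·(-4) = 7q - 4
  1 = 7q - 4  ⇒  -7q = -5  ⇒  q = 5/7.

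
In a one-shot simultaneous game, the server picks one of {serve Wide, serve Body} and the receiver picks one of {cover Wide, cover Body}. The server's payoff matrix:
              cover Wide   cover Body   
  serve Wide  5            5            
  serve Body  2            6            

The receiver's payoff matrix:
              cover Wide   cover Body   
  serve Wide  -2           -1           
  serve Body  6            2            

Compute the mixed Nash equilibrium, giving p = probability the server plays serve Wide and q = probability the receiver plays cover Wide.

p = 4/5, q = 1/4

For the receiver to be willing to mix, the receiver must be indifferent between cover Wide and cover Body, which pins down the server's mix.
  the receiver's payoff from cover Wide: p·(-2) + (1−p)·6 = -8p + 6
  the receiver's payoff from cover Body: p·(-1) + (1−p)·2 = -3p + 2
  -8p + 6 = -3p + 2  ⇒  -5p = -4  ⇒  p = 4/5.
The receiver's mix must leave the server indifferent between serve Wide and serve Body.
  the server's payoff to serve Wide: q·5 + (1−q)·5 = 5
  the server's payoff to serve Body: q·2 + (1−q)·6 = -4q + 6
  5 = -4q + 6  ⇒  4q = 1  ⇒  q = 1/4.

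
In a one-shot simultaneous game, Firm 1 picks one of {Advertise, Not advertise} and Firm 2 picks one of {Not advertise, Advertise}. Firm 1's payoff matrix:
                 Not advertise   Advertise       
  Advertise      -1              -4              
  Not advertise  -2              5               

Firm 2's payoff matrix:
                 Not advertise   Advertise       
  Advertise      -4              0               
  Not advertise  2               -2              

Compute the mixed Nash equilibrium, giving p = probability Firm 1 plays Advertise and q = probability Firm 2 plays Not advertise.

p = 1/2, q = 9/10

In a mixed equilibrium Firm 2 is indifferent between Not advertise and Advertise; this condition fixes p.
  Firm 2's payoff from Not advertise: p·(-4) + (1−p)·2 = -6p + 2
  Firm 2's payoff from Advertise: p·0 + (1−p)·(-2) = 2p - 2
  -6p + 2 = 2p - 2  ⇒  -8p = -4  ⇒  p = 1/2.
Set Firm 1's expected payoff from Advertise equal to that from Not advertise:
  Firm 1's expected payoff from Advertise: q·(-1) + (1−q)·(-4) = 3q - 4
  Firm 1's expected payoff from Not advertise: q·(-2) + (1−q)·5 = -7q + 5
  3q - 4 = -7q + 5  ⇒  10q = 9  ⇒  q = 9/10.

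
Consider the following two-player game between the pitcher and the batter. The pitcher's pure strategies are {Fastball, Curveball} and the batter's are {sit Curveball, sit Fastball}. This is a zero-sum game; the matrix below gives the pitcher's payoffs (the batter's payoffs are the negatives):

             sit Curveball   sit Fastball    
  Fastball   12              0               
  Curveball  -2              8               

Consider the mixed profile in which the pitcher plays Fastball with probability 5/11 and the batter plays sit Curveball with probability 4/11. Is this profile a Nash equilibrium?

Yes

Check the batter's indifference given the pitcher's mix p = 5/11:
  payoff from sit Curveball = -48/11; payoff from sit Fastball = -48/11 — equal.
Check the pitcher's indifference given the batter's mix q = 4/11:
  payoff from Fastball = 48/11; payoff from Curveball = 48/11 — equal.
Both players are indifferent, so neither can profitably deviate.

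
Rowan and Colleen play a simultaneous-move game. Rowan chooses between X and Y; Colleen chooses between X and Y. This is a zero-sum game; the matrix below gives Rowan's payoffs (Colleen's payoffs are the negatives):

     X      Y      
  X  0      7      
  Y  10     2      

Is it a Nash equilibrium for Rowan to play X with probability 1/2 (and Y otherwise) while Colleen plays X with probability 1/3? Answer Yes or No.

No

Given Rowan's mix p = 1/2, Colleen's payoff from X is -5 but from Y is -9/2. Colleen strictly prefers Y, so Colleen would not mix.
So the proposed profile is not a Nash equilibrium.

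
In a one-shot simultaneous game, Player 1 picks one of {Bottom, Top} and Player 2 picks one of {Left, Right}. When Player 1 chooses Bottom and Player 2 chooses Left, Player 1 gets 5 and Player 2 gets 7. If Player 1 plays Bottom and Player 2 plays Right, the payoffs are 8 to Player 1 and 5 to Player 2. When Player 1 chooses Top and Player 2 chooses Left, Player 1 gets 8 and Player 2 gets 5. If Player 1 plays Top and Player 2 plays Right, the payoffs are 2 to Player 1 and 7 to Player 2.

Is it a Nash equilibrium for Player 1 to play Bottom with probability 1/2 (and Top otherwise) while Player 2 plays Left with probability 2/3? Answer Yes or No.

Check Player 2's indifference given Player 1's mix p = 1/2:
  payoff from Left = 6; payoff from Right = 6 — equal.
Check Player 1's indifference given Player 2's mix q = 2/3:
  payoff from Bottom = 6; payoff from Top = 6 — equal.
Both players are indifferent, so neither can profitably deviate.

Yes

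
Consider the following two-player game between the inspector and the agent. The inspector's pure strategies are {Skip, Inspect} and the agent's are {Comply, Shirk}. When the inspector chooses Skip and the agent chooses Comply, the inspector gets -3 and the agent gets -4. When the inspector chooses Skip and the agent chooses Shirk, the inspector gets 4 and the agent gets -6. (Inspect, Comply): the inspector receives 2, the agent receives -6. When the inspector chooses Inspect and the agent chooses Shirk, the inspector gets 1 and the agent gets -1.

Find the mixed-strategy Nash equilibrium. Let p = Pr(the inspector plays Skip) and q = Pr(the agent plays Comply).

The agent's indifference between Comply and Shirk determines the inspector's mixing probability p:
  the agent's expected payoff from Comply: p·(-4) + (1−p)·(-6) = 2p - 6
  the agent's expected payoff from Shirk: p·(-6) + (1−p)·(-1) = -5p - 1
  2p - 6 = -5p - 1  ⇒  7p = 5  ⇒  p = 5/7.
The agent's mix must leave the inspector indifferent between Skip and Inspect.
  the inspector's payoff from Skip: q·(-3) + (1−q)·4 = -7q + 4
  the inspector's payoff from Inspect: q·2 + (1−q)·1 = q + 1
  -7q + 4 = q + 1  ⇒  -8q = -3  ⇒  q = 3/8.

p = 5/7, q = 3/8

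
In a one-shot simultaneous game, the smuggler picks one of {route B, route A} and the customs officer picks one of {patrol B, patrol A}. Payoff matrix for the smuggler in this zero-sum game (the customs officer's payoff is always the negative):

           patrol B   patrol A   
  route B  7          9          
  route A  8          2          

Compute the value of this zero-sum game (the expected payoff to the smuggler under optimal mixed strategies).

For the smuggler to be willing to mix, the smuggler must be indifferent between route B and route A, which pins down the customs officer's mix.
  the smuggler's payoff to route B: q·7 + (1−q)·9 = -2q + 9
  the smuggler's payoff to route A: q·8 + (1−q)·2 = 6q + 2
  -2q + 9 = 6q + 2  ⇒  -8q = -7  ⇒  q = 7/8.
The value is the smuggler's expected payoff against this mix (using route B): (7/8)·7 + (1/8)·9 = 29/4.

v = 29/4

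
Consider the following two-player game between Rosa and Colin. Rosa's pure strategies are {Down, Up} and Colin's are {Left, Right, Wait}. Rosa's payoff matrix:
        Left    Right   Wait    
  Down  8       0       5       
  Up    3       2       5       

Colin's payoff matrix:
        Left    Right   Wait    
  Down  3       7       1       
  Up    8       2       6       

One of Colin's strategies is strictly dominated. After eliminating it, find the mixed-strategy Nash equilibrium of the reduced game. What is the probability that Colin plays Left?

Colin's strategy Wait is strictly dominated by Left: 3 > 1 and 8 > 6. Eliminate Wait.
For Rosa to be willing to mix, Rosa must be indifferent between Down and Up, which pins down Colin's mix.
  Rosa's payoff to Down: q·8 + (1−q)·0 = 8q
  Rosa's payoff to Up: q·3 + (1−q)·2 = q + 2
  8q = q + 2  ⇒  7q = 2  ⇒  q = 2/7.

q = 2/7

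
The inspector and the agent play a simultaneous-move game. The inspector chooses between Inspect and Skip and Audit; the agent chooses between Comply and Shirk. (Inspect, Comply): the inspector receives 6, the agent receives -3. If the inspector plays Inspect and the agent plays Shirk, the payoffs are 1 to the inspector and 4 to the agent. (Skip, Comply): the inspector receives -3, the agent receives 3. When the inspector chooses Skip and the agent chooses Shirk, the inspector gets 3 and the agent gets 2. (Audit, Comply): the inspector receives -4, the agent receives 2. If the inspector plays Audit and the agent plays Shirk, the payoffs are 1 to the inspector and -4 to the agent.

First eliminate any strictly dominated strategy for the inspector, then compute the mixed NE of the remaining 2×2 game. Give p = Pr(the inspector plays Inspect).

The inspector's strategy Audit is strictly dominated by Skip: -3 > -4 and 3 > 1. Eliminate Audit.
Set the agent's expected payoff from Comply equal to that from Shirk:
  the agent's payoff from Comply: p·(-3) + (1−p)·3 = -6p + 3
  the agent's payoff from Shirk: p·4 + (1−p)·2 = 2p + 2
  -6p + 3 = 2p + 2  ⇒  -8p = -1  ⇒  p = 1/8.

p = 1/8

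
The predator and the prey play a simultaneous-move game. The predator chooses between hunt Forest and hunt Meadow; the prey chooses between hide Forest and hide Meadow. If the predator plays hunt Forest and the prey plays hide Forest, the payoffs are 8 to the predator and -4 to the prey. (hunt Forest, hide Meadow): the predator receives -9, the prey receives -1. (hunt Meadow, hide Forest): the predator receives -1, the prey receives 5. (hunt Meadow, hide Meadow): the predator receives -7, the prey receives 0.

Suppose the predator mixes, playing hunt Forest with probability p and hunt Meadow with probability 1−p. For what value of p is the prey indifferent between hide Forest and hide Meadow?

In a mixed equilibrium the prey is indifferent between hide Forest and hide Meadow; this condition fixes p.
  the prey's payoff to hide Forest: p·(-4) + (1−p)·5 = -9p + 5
  the prey's payoff to hide Meadow: p·(-1) + (1−p)·0 = -p
  -9p + 5 = -p  ⇒  -8p = -5  ⇒  p = 5/8.

p = 5/8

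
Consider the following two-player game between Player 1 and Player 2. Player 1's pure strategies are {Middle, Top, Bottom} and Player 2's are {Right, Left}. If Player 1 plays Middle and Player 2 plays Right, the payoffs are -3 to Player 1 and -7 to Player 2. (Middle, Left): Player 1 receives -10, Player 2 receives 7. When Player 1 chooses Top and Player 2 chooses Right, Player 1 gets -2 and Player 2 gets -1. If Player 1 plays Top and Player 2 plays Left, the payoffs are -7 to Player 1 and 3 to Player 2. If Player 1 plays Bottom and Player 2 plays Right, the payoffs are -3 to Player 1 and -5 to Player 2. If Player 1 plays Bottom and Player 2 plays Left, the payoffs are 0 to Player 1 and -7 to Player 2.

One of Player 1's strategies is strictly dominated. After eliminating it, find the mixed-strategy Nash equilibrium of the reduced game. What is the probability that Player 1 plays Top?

Player 1's strategy Middle is strictly dominated by Top: -2 > -3 and -7 > -10. Eliminate Middle.
Player 1's mix must leave Player 2 indifferent between Right and Left.
  Player 2's expected payoff from Right: p·(-1) + (1−p)·(-5) = 4p - 5
  Player 2's expected payoff from Left: p·3 + (1−p)·(-7) = 10p - 7
  4p - 5 = 10p - 7  ⇒  -6p = -2  ⇒  p = 1/3.

p = 1/3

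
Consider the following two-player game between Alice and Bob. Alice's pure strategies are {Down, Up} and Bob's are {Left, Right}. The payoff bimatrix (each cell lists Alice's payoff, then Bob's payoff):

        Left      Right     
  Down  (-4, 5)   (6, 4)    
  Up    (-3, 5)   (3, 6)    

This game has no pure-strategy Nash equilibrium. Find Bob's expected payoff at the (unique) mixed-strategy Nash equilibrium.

5

In a mixed equilibrium Bob is indifferent between Left and Right; this condition fixes p.
  Bob's payoff to Left: p·5 + (1−p)·5 = 5
  Bob's payoff to Right: p·4 + (1−p)·6 = -2p + 6
  5 = -2p + 6  ⇒  2p = 1  ⇒  p = 1/2.
At equilibrium Bob is indifferent across columns, so Bob's payoff equals the payoff from Left: (1/2)·5 + (1/2)·5 = 5.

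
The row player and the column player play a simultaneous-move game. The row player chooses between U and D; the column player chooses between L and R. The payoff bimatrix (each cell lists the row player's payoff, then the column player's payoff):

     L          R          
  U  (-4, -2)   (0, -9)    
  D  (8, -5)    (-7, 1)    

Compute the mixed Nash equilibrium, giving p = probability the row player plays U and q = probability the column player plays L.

p = 6/13, q = 7/19

The row player's mix must leave the column player indifferent between L and R.
  the column player's payoff from L: p·(-2) + (1−p)·(-5) = 3p - 5
  the column player's payoff from R: p·(-9) + (1−p)·1 = -10p + 1
  3p - 5 = -10p + 1  ⇒  13p = 6  ⇒  p = 6/13.
Set the row player's expected payoff from U equal to that from D:
  the row player's payoff from U: q·(-4) + (1−q)·0 = -4q
  the row player's payoff from D: q·8 + (1−q)·(-7) = 15q - 7
  -4q = 15q - 7  ⇒  -19q = -7  ⇒  q = 7/19.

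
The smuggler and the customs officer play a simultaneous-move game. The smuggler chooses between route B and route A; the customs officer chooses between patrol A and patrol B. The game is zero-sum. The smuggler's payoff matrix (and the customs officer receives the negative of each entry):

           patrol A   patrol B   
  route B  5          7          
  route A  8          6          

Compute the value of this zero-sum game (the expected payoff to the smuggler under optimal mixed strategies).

v = 13/2

The customs officer's mix must leave the smuggler indifferent between route B and route A.
  the smuggler's expected payoff from route B: q·5 + (1−q)·7 = -2q + 7
  the smuggler's expected payoff from route A: q·8 + (1−q)·6 = 2q + 6
  -2q + 7 = 2q + 6  ⇒  -4q = -1  ⇒  q = 1/4.
The value is the smuggler's expected payoff against this mix (using route B): (1/4)·5 + (3/4)·7 = 13/2.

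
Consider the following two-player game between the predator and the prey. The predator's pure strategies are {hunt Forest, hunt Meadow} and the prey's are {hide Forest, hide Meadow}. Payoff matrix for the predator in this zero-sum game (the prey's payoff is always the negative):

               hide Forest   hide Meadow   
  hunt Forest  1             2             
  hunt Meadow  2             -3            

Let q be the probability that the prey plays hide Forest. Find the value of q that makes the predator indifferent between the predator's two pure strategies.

For the predator to be willing to mix, the predator must be indifferent between hunt Forest and hunt Meadow, which pins down the prey's mix.
  the predator's expected payoff from hunt Forest: q·1 + (1−q)·2 = -q + 2
  the predator's expected payoff from hunt Meadow: q·2 + (1−q)·(-3) = 5q - 3
  -q + 2 = 5q - 3  ⇒  -6q = -5  ⇒  q = 5/6.

q = 5/6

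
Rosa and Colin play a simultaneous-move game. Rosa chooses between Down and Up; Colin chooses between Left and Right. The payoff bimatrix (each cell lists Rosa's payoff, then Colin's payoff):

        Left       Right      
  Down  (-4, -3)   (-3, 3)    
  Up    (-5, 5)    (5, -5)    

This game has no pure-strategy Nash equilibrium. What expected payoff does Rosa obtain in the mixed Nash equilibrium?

For Rosa to be willing to mix, Rosa must be indifferent between Down and Up, which pins down Colin's mix.
  Rosa's expected payoff from Down: q·(-4) + (1−q)·(-3) = -q - 3
  Rosa's expected payoff from Up: q·(-5) + (1−q)·5 = -10q + 5
  -q - 3 = -10q + 5  ⇒  9q = 8  ⇒  q = 8/9.
At equilibrium Rosa is indifferent across rows, so Rosa's payoff equals the payoff from Down: (8/9)·(-4) + (1/9)·(-3) = -35/9.

-35/9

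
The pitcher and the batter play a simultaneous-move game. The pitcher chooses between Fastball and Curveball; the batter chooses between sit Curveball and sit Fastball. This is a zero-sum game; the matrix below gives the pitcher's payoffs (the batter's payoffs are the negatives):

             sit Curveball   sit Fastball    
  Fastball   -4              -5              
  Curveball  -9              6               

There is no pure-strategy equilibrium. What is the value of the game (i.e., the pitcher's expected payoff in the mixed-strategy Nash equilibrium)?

v = -69/16

Set the pitcher's expected payoff from Fastball equal to that from Curveball:
  the pitcher's expected payoff from Fastball: q·(-4) + (1−q)·(-5) = q - 5
  the pitcher's expected payoff from Curveball: q·(-9) + (1−q)·6 = -15q + 6
  q - 5 = -15q + 6  ⇒  16q = 11  ⇒  q = 11/16.
The value is the pitcher's expected payoff against this mix (using Fastball): (11/16)·(-4) + (5/16)·(-5) = -69/16.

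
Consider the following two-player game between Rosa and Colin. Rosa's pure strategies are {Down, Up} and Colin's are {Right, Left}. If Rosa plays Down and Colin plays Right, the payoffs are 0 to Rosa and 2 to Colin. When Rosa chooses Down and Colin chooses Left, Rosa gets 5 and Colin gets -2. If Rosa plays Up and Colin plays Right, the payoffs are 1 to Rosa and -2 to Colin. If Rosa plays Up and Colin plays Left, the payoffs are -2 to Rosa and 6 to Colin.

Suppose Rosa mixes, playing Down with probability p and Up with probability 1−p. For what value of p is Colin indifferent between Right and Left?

p = 2/3

Colin's indifference between Right and Left determines Rosa's mixing probability p:
  Colin's payoff to Right: p·2 + (1−p)·(-2) = 4p - 2
  Colin's payoff to Left: p·(-2) + (1−p)·6 = -8p + 6
  4p - 2 = -8p + 6  ⇒  12p = 8  ⇒  p = 2/3.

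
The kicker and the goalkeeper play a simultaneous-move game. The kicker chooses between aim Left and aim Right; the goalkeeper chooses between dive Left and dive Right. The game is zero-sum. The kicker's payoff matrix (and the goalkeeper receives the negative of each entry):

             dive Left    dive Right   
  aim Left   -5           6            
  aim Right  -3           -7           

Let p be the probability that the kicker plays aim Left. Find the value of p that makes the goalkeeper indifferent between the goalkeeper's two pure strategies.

p = 4/15

Set the goalkeeper's expected payoff from dive Left equal to that from dive Right:
  the goalkeeper's payoff from dive Left: p·5 + (1−p)·3 = 2p + 3
  the goalkeeper's payoff from dive Right: p·(-6) + (1−p)·7 = -13p + 7
  2p + 3 = -13p + 7  ⇒  15p = 4  ⇒  p = 4/15.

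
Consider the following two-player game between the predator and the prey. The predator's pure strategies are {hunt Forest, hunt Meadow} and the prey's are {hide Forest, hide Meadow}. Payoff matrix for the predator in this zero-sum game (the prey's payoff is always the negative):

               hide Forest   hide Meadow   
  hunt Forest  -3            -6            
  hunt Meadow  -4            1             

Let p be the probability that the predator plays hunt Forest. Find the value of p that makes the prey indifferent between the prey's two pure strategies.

For the prey to be willing to mix, the prey must be indifferent between hide Forest and hide Meadow, which pins down the predator's mix.
  the prey's payoff from hide Forest: p·3 + (1−p)·4 = -p + 4
  the prey's payoff from hide Meadow: p·6 + (1−p)·(-1) = 7p - 1
  -p + 4 = 7p - 1  ⇒  -8p = -5  ⇒  p = 5/8.

p = 5/8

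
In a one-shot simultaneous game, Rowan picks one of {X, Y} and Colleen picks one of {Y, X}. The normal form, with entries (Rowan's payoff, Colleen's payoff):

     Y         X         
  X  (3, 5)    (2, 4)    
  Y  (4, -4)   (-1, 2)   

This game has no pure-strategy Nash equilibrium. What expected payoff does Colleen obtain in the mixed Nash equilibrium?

Set Colleen's expected payoff from Y equal to that from X:
  Colleen's expected payoff from Y: p·5 + (1−p)·(-4) = 9p - 4
  Colleen's expected payoff from X: p·4 + (1−p)·2 = 2p + 2
  9p - 4 = 2p + 2  ⇒  7p = 6  ⇒  p = 6/7.
At equilibrium Colleen is indifferent across columns, so Colleen's payoff equals the payoff from Y: (6/7)·5 + (1/7)·(-4) = 26/7.

26/7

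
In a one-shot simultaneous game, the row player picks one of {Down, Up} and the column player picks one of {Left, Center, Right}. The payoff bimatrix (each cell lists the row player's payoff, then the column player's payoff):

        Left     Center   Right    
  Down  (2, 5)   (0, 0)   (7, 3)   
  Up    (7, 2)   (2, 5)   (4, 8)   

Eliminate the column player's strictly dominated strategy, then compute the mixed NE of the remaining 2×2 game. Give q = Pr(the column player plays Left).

The column player's strategy Center is strictly dominated by Right: 3 > 0 and 8 > 5. Eliminate Center.
The column player's mix must leave the row player indifferent between Down and Up.
  the row player's payoff from Down: q·2 + (1−q)·7 = -5q + 7
  the row player's payoff from Up: q·7 + (1−q)·4 = 3q + 4
  -5q + 7 = 3q + 4  ⇒  -8q = -3  ⇒  q = 3/8.

q = 3/8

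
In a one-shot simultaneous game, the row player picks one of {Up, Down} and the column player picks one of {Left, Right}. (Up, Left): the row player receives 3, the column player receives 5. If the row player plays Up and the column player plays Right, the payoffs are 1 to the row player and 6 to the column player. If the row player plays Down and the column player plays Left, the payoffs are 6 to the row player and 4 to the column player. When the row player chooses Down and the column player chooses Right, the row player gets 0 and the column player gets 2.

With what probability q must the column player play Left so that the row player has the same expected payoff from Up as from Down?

q = 1/4

For the row player to be willing to mix, the row player must be indifferent between Up and Down, which pins down the column player's mix.
  the row player's expected payoff from Up: q·3 + (1−q)·1 = 2q + 1
  the row player's expected payoff from Down: q·6 + (1−q)·0 = 6q
  2q + 1 = 6q  ⇒  -4q = -1  ⇒  q = 1/4.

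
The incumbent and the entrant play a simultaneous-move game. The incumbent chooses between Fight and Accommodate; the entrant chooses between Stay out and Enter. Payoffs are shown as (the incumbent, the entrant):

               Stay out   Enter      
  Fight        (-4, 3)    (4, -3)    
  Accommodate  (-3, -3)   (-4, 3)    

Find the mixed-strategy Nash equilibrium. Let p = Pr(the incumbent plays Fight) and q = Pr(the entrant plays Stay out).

The entrant's indifference between Stay out and Enter determines the incumbent's mixing probability p:
  the entrant's payoff from Stay out: p·3 + (1−p)·(-3) = 6p - 3
  the entrant's payoff from Enter: p·(-3) + (1−p)·3 = -6p + 3
  6p - 3 = -6p + 3  ⇒  12p = 6  ⇒  p = 1/2.
The entrant's mix must leave the incumbent indifferent between Fight and Accommodate.
  the incumbent's payoff to Fight: q·(-4) + (1−q)·4 = -8q + 4
  the incumbent's payoff to Accommodate: q·(-3) + (1−q)·(-4) = q - 4
  -8q + 4 = q - 4  ⇒  -9q = -8  ⇒  q = 8/9.

p = 1/2, q = 8/9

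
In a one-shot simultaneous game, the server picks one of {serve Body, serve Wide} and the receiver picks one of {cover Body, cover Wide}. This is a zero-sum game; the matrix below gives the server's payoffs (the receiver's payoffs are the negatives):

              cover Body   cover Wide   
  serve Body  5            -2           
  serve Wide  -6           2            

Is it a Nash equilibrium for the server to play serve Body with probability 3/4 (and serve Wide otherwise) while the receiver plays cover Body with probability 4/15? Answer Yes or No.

Given the server's mix p = 3/4, the receiver's payoff from cover Body is -9/4 but from cover Wide is 1. The receiver strictly prefers cover Wide, so the receiver would not mix.
So the proposed profile is not a Nash equilibrium.

No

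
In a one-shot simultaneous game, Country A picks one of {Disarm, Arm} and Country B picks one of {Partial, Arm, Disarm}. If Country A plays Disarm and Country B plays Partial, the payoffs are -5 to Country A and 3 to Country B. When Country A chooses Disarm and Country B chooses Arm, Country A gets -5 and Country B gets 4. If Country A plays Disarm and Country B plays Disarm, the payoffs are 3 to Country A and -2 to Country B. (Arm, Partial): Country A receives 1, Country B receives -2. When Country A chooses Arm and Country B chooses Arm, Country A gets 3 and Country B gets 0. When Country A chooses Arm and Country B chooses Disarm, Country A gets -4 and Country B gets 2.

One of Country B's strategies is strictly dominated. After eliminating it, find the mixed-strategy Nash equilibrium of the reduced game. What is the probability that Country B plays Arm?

Country B's strategy Partial is strictly dominated by Arm: 4 > 3 and 0 > -2. Eliminate Partial.
Set Country A's expected payoff from Disarm equal to that from Arm:
  Country A's payoff to Disarm: q·(-5) + (1−q)·3 = -8q + 3
  Country A's payoff to Arm: q·3 + (1−q)·(-4) = 7q - 4
  -8q + 3 = 7q - 4  ⇒  -15q = -7  ⇒  q = 7/15.

q = 7/15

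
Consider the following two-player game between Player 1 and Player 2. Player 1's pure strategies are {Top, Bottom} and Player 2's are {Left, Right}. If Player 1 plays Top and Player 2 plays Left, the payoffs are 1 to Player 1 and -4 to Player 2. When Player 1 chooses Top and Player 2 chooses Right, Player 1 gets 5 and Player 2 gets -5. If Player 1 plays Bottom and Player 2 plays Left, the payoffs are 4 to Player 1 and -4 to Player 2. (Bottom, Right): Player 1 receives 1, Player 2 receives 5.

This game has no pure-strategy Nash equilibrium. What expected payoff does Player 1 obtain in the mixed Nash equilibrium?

For Player 1 to be willing to mix, Player 1 must be indifferent between Top and Bottom, which pins down Player 2's mix.
  Player 1's expected payoff from Top: q·1 + (1−q)·5 = -4q + 5
  Player 1's expected payoff from Bottom: q·4 + (1−q)·1 = 3q + 1
  -4q + 5 = 3q + 1  ⇒  -7q = -4  ⇒  q = 4/7.
At equilibrium Player 1 is indifferent across rows, so Player 1's payoff equals the payoff from Top: (4/7)·1 + (3/7)·5 = 19/7.

19/7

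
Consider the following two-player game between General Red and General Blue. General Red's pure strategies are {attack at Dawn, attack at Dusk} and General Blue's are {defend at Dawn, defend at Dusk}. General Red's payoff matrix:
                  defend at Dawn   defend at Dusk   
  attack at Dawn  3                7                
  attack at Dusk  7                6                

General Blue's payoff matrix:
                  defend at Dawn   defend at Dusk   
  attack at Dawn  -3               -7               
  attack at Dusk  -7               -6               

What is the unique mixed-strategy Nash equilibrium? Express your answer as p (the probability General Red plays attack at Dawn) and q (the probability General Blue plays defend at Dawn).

p = 1/5, q = 1/5

In a mixed equilibrium General Blue is indifferent between defend at Dawn and defend at Dusk; this condition fixes p.
  General Blue's expected payoff from defend at Dawn: p·(-3) + (1−p)·(-7) = 4p - 7
  General Blue's expected payoff from defend at Dusk: p·(-7) + (1−p)·(-6) = -p - 6
  4p - 7 = -p - 6  ⇒  5p = 1  ⇒  p = 1/5.
Set General Red's expected payoff from attack at Dawn equal to that from attack at Dusk:
  General Red's expected payoff from attack at Dawn: q·3 + (1−q)·7 = -4q + 7
  General Red's expected payoff from attack at Dusk: q·7 + (1−q)·6 = q + 6
  -4q + 7 = q + 6  ⇒  -5q = -1  ⇒  q = 1/5.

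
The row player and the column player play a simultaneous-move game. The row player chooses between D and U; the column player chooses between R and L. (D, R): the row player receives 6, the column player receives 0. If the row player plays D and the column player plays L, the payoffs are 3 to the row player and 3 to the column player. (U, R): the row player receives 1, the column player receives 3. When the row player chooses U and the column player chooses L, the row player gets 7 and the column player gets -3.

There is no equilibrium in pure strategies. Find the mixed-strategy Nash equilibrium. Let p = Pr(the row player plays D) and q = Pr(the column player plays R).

p = 2/3, q = 4/9

For the column player to be willing to mix, the column player must be indifferent between R and L, which pins down the row player's mix.
  the column player's expected payoff from R: p·0 + (1−p)·3 = -3p + 3
  the column player's expected payoff from L: p·3 + (1−p)·(-3) = 6p - 3
  -3p + 3 = 6p - 3  ⇒  -9p = -6  ⇒  p = 2/3.
Set the row player's expected payoff from D equal to that from U:
  the row player's payoff to D: q·6 + (1−q)·3 = 3q + 3
  the row player's payoff to U: q·1 + (1−q)·7 = -6q + 7
  3q + 3 = -6q + 7  ⇒  9q = 4  ⇒  q = 4/9.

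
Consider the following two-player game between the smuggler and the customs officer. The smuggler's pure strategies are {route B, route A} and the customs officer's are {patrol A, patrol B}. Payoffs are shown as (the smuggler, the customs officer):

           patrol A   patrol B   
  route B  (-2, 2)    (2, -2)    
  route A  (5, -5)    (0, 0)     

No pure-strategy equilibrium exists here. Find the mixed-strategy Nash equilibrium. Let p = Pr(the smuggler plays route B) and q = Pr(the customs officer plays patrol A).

p = 5/9, q = 2/9

The smuggler's mix must leave the customs officer indifferent between patrol A and patrol B.
  the customs officer's expected payoff from patrol A: p·2 + (1−p)·(-5) = 7p - 5
  the customs officer's expected payoff from patrol B: p·(-2) + (1−p)·0 = -2p
  7p - 5 = -2p  ⇒  9p = 5  ⇒  p = 5/9.
The customs officer's mix must leave the smuggler indifferent between route B and route A.
  the smuggler's expected payoff from route B: q·(-2) + (1−q)·2 = -4q + 2
  the smuggler's expected payoff from route A: q·5 + (1−q)·0 = 5q
  -4q + 2 = 5q  ⇒  -9q = -2  ⇒  q = 2/9.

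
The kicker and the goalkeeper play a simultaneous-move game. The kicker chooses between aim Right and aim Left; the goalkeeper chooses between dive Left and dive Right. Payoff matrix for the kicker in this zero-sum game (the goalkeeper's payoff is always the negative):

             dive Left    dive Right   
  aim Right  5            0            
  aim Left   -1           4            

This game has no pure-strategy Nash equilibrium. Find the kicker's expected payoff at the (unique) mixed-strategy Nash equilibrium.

Set the kicker's expected payoff from aim Right equal to that from aim Left:
  the kicker's payoff to aim Right: q·5 + (1−q)·0 = 5q
  the kicker's payoff to aim Left: q·(-1) + (1−q)·4 = -5q + 4
  5q = -5q + 4  ⇒  10q = 4  ⇒  q = 2/5.
At equilibrium the kicker is indifferent across rows, so the kicker's payoff equals the payoff from aim Right: (2/5)·5 + (3/5)·0 = 2.

2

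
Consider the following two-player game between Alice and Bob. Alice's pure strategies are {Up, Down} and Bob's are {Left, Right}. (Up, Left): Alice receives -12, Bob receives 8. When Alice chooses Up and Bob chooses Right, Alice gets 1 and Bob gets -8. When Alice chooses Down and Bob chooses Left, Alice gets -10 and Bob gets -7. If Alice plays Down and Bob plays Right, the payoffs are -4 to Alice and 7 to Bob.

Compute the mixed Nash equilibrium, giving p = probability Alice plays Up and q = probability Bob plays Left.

p = 7/15, q = 5/7

In a mixed equilibrium Bob is indifferent between Left and Right; this condition fixes p.
  Bob's expected payoff from Left: p·8 + (1−p)·(-7) = 15p - 7
  Bob's expected payoff from Right: p·(-8) + (1−p)·7 = -15p + 7
  15p - 7 = -15p + 7  ⇒  30p = 14  ⇒  p = 7/15.
Alice's indifference between Up and Down determines Bob's mixing probability q:
  Alice's payoff from Up: q·(-12) + (1−q)·1 = -13q + 1
  Alice's payoff from Down: q·(-10) + (1−q)·(-4) = -6q - 4
  -13q + 1 = -6q - 4  ⇒  -7q = -5  ⇒  q = 5/7.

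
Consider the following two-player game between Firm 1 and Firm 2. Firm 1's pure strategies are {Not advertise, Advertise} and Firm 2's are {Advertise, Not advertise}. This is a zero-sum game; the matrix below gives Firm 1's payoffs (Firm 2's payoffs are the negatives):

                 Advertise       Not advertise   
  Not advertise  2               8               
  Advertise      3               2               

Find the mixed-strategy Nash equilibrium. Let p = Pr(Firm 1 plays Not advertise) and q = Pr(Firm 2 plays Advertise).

p = 1/7, q = 6/7

In a mixed equilibrium Firm 2 is indifferent between Advertise and Not advertise; this condition fixes p.
  Firm 2's expected payoff from Advertise: p·(-2) + (1−p)·(-3) = p - 3
  Firm 2's expected payoff from Not advertise: p·(-8) + (1−p)·(-2) = -6p - 2
  p - 3 = -6p - 2  ⇒  7p = 1  ⇒  p = 1/7.
Firm 1's indifference between Not advertise and Advertise determines Firm 2's mixing probability q:
  Firm 1's payoff to Not advertise: q·2 + (1−q)·8 = -6q + 8
  Firm 1's payoff to Advertise: q·3 + (1−q)·2 = q + 2
  -6q + 8 = q + 2  ⇒  -7q = -6  ⇒  q = 6/7.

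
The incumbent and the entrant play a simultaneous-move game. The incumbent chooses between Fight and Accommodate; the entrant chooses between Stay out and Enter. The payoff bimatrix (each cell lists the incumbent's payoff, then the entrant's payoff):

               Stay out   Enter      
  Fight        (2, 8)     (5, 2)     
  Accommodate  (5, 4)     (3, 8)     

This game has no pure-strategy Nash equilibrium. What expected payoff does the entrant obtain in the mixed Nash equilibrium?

The incumbent's mix must leave the entrant indifferent between Stay out and Enter.
  the entrant's payoff to Stay out: p·8 + (1−p)·4 = 4p + 4
  the entrant's payoff to Enter: p·2 + (1−p)·8 = -6p + 8
  4p + 4 = -6p + 8  ⇒  10p = 4  ⇒  p = 2/5.
At equilibrium the entrant is indifferent across columns, so the entrant's payoff equals the payoff from Stay out: (2/5)·8 + (3/5)·4 = 28/5.

28/5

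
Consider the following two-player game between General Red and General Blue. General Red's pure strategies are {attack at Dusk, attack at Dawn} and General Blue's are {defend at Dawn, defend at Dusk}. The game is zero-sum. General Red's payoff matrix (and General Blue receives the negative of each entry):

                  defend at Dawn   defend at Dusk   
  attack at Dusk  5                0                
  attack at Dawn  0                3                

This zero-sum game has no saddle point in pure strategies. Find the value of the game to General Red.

v = 15/8

General Blue's mix must leave General Red indifferent between attack at Dusk and attack at Dawn.
  General Red's expected payoff from attack at Dusk: q·5 + (1−q)·0 = 5q
  General Red's expected payoff from attack at Dawn: q·0 + (1−q)·3 = -3q + 3
  5q = -3q + 3  ⇒  8q = 3  ⇒  q = 3/8.
The value is General Red's expected payoff against this mix (using attack at Dusk): (3/8)·5 + (5/8)·0 = 15/8.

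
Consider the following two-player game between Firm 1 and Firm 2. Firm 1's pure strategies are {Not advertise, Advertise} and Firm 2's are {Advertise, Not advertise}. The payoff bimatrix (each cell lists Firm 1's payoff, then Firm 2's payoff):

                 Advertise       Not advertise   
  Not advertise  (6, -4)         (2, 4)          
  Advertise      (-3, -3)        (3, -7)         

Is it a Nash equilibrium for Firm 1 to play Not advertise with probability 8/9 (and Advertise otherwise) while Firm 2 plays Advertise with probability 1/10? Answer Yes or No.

Given Firm 1's mix p = 8/9, Firm 2's payoff from Advertise is -35/9 but from Not advertise is 25/9. Firm 2 strictly prefers Not advertise, so Firm 2 would not mix.
So the proposed profile is not a Nash equilibrium.

No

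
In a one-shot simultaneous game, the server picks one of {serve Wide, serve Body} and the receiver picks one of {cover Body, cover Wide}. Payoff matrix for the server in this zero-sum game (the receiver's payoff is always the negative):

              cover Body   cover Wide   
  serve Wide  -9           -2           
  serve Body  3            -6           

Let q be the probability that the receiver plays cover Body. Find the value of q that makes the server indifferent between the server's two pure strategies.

q = 1/4

In a mixed equilibrium the server is indifferent between serve Wide and serve Body; this condition fixes q.
  the server's payoff from serve Wide: q·(-9) + (1−q)·(-2) = -7q - 2
  the server's payoff from serve Body: q·3 + (1−q)·(-6) = 9q - 6
  -7q - 2 = 9q - 6  ⇒  -16q = -4  ⇒  q = 1/4.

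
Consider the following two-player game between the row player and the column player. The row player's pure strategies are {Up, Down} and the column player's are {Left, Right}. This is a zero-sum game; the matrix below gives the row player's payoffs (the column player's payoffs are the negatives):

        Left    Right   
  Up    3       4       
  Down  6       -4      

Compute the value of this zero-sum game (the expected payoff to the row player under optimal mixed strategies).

Set the row player's expected payoff from Up equal to that from Down:
  the row player's payoff from Up: q·3 + (1−q)·4 = -q + 4
  the row player's payoff from Down: q·6 + (1−q)·(-4) = 10q - 4
  -q + 4 = 10q - 4  ⇒  -11q = -8  ⇒  q = 8/11.
The value is the row player's expected payoff against this mix (using Up): (8/11)·3 + (3/11)·4 = 36/11.

v = 36/11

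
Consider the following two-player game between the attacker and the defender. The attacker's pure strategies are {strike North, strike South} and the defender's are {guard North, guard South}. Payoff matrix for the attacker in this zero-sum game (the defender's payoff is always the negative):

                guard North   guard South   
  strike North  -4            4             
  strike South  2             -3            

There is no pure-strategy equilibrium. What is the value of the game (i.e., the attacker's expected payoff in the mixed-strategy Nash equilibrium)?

v = -4/13

In a mixed equilibrium the attacker is indifferent between strike North and strike South; this condition fixes q.
  the attacker's payoff from strike North: q·(-4) + (1−q)·4 = -8q + 4
  the attacker's payoff from strike South: q·2 + (1−q)·(-3) = 5q - 3
  -8q + 4 = 5q - 3  ⇒  -13q = -7  ⇒  q = 7/13.
The value is the attacker's expected payoff against this mix (using strike North): (7/13)·(-4) + (6/13)·4 = -4/13.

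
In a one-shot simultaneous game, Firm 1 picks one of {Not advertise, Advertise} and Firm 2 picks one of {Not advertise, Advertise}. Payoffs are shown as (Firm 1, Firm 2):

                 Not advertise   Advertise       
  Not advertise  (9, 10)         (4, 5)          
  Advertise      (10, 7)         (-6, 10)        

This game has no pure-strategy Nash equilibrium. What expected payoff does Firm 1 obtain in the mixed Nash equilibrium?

94/11

Firm 2's mix must leave Firm 1 indifferent between Not advertise and Advertise.
  Firm 1's expected payoff from Not advertise: q·9 + (1−q)·4 = 5q + 4
  Firm 1's expected payoff from Advertise: q·10 + (1−q)·(-6) = 16q - 6
  5q + 4 = 16q - 6  ⇒  -11q = -10  ⇒  q = 10/11.
At equilibrium Firm 1 is indifferent across rows, so Firm 1's payoff equals the payoff from Not advertise: (10/11)·9 + (1/11)·4 = 94/11.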